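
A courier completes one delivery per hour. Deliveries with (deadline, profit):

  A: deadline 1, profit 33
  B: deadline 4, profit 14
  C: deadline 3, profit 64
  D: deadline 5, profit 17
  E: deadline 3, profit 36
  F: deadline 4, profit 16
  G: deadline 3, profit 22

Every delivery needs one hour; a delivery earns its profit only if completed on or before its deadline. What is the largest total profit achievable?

166

Sort by profit descending; place each in the latest free slot ≤ its deadline.
Profit order: C=64 E=36 A=33 G=22 D=17 F=16 B=14
Assign: C→slot 3, E→slot 2, A→slot 1, G skipped, D→slot 5, F→slot 4, B skipped.
Slots: [1:A] [2:E] [3:C] [4:F] [5:D]
Profit = 33 + 36 + 64 + 16 + 17 = 166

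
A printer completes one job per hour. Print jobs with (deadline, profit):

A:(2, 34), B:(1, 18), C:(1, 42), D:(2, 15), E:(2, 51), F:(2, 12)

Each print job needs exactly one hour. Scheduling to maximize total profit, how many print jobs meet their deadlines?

2

By profit: E(d2,51), C(d1,42), A(d2,34), B(d1,18), D(d2,15), F(d2,12)
E→slot 2; C→slot 1; A skipped; B skipped; D skipped; F skipped.
2 of 6 scheduled.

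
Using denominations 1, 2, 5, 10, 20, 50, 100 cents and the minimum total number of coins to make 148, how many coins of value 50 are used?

Use the largest denomination that fits, subtract, and repeat.
148 = 1×100 + 2×20 + 1×5 + 1×2 + 1×1
Count of 50: 0

0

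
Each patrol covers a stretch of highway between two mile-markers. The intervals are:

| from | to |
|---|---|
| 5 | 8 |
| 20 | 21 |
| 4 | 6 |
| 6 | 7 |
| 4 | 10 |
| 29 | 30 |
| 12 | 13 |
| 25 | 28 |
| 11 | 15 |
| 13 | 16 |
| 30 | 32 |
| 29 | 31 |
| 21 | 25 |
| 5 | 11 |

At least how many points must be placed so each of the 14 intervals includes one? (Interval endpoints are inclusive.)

5

By right end: [4,6]  [6,7]  [5,8]  [4,10]  [5,11]  [12,13]  [11,15]  [13,16]  [20,21]  [21,25]  [25,28]  [29,30]  [29,31]  [30,32]
[4,6] uncovered → point at 6; [12,13] uncovered → point at 13; [20,21] uncovered → point at 21; [25,28] uncovered → point at 28; [29,30] uncovered → point at 30.
Points: 6, 13, 21, 28, 30 (5 total).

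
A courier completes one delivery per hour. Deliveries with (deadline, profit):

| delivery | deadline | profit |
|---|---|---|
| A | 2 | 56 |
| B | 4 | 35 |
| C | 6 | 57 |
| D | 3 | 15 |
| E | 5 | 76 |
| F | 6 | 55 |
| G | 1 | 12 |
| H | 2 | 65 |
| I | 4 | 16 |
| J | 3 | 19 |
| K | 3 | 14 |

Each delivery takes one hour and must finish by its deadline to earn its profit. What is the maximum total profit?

344

Sort by profit descending; place each in the latest free slot ≤ its deadline.
Profit order: E=76 H=65 C=57 A=56 F=55 B=35 J=19 I=16 D=15 K=14 G=12
Assign: E→slot 5, H→slot 2, C→slot 6, A→slot 1, F→slot 4, B→slot 3, J skipped, I skipped, D skipped, K skipped, G skipped.
Slots: [1:A] [2:H] [3:B] [4:F] [5:E] [6:C]
Profit = 56 + 65 + 35 + 55 + 76 + 57 = 344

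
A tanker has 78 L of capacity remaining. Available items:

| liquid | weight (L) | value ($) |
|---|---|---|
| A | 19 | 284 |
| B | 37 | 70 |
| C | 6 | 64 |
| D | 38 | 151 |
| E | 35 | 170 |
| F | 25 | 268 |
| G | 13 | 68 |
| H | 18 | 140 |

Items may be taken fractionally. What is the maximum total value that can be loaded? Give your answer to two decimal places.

Ratios (sorted): A 14.95, F 10.72, C 10.67, H 7.78, G 5.23, E 4.86, D 3.97, B 1.89
take A (19 @ 284); take F (25 @ 268); take C (6 @ 64); take H (18 @ 140); take 10/13 of G → 52.31. Capacity used 78/78.
Total value = 808.31

808.31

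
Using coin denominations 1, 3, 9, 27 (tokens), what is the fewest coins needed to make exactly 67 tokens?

Use the largest denomination that fits, subtract, and repeat.
67 − 2×27→13 − 1×9→4 − 1×3→1 − 1×1→0
Total coins = 2 + 1 + 1 + 1 = 5

5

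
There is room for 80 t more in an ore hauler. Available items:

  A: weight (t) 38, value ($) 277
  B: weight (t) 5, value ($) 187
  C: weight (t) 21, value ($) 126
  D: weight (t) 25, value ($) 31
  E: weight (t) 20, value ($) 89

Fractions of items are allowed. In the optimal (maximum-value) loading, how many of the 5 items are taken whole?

Order: B (187/5=37.40) > A (277/38=7.29) > C (126/21=6.00) > E (89/20=4.45) > D (31/25=1.24)
Fill: take B (5 @ 187) → take A (38 @ 277) → take C (21 @ 126) → take 16/20 of E → 71.20; 80/80 used.
3 item(s) taken whole; one partial (take 16/20 of E).

3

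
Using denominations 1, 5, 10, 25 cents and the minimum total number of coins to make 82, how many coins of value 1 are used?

82 − 3×25→7 − 1×5→2 − 2×1→0
Count of 1: 2

2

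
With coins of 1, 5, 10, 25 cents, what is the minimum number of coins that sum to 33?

33 = 1×25 + 1×5 + 3×1
Total coins = 1 + 1 + 3 = 5

5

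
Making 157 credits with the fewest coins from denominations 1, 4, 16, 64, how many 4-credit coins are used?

Greedy: take as many of the largest coin as possible, then repeat with the remainder.
157 − 2×64→29 − 1×16→13 − 3×4→1 − 1×1→0
Count of 4: 3

3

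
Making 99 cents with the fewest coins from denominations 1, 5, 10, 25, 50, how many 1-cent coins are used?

Use the largest denomination that fits, subtract, and repeat.
99 − 1×50→49 − 1×25→24 − 2×10→4 − 4×1→0
Count of 1: 4

4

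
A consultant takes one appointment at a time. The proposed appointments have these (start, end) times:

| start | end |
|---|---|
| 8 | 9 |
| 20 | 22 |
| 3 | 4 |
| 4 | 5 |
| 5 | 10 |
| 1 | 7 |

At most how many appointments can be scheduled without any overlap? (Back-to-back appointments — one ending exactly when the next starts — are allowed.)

Order by finish time; keep every interval that doesn't clash with the previous kept one.
By end time: (3,4), (4,5), (1,7), (8,9), (5,10), (20,22).
Pick (3,4); next start ≥ 4 → (4,5); next start ≥ 5 → (8,9); next start ≥ 9 → (20,22).
Selected 4 appointments.

4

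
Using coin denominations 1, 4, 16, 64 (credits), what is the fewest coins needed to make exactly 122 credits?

8

Use the largest denomination that fits, subtract, and repeat.
122 − 1×64→58 − 3×16→10 − 2×4→2 − 2×1→0
Total coins = 1 + 3 + 2 + 2 = 8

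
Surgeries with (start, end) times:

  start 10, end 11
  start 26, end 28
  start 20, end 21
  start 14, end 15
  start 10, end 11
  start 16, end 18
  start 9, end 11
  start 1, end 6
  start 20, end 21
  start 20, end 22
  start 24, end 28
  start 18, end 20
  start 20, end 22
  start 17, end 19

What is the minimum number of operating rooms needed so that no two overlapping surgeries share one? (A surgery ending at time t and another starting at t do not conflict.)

Count concurrent intervals with a sweep; the peak is the room count.
starts: [1, 9, 10, 10, 14, 16, 17, 18, 20, 20, 20, 20, 24, 26]
ends:   [6, 11, 11, 11, 15, 18, 19, 20, 21, 21, 22, 22, 28, 28]
s1→1 e6→0 s9→1 s10→2 s10→3 e11→2 e11→1 e11→0 s14→1 e15→0 s16→1 s17→2 e18→1 s18→2 e19→1 e20→0 s20→1 s20→2 s20→3 s20→4  — peak 4.

4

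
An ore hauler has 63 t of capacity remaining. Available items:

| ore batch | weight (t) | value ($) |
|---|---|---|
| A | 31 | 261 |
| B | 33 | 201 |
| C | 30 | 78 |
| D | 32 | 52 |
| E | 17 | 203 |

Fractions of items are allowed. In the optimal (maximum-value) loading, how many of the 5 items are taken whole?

2

Order: E (203/17=11.94) > A (261/31=8.42) > B (201/33=6.09) > C (78/30=2.60) > D (52/32=1.62)
Fill: take E (17 @ 203) → take A (31 @ 261) → take 15/33 of B → 91.36; 63/63 used.
2 item(s) taken whole; one partial (take 15/33 of B).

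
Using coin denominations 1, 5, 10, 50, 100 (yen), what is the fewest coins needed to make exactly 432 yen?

9

432 − 4×100→32 − 3×10→2 − 2×1→0
Total coins = 4 + 3 + 2 = 9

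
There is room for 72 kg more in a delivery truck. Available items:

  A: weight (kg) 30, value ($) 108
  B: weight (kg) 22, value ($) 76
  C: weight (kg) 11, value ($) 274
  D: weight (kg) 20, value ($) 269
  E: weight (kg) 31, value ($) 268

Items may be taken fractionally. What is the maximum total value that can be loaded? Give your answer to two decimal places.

847.00

Sort by value per unit weight and fill in that order.
Order: C (274/11=24.91) > D (269/20=13.45) > E (268/31=8.65) > A (108/30=3.60) > B (76/22=3.45)
Fill: take C (11 @ 274) → take D (20 @ 269) → take E (31 @ 268) → take 10/30 of A → 36.00; 72/72 used.
Total value = 847.00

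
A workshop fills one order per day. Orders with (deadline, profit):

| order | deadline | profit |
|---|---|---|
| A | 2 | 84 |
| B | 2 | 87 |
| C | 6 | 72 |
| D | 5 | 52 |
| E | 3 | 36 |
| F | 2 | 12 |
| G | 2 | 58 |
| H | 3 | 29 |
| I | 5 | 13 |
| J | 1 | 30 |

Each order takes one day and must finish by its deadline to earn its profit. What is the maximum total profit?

Take jobs in profit order; each goes to the latest open slot no later than its deadline.
Profit order: B=87 A=84 C=72 G=58 D=52 E=36 J=30 H=29 I=13 F=12
Assign: B→slot 2, A→slot 1, C→slot 6, G skipped, D→slot 5, E→slot 3, J skipped, H skipped, I→slot 4, F skipped.
Slots: [1:A] [2:B] [3:E] [4:I] [5:D] [6:C]
Profit = 84 + 87 + 36 + 13 + 52 + 72 = 344

344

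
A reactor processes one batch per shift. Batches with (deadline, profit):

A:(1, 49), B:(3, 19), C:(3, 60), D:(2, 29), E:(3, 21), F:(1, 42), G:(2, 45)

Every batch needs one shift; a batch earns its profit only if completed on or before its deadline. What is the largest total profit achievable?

Profit order: C=60 A=49 G=45 F=42 D=29 E=21 B=19
Assign: C→slot 3, A→slot 1, G→slot 2, F skipped, D skipped, E skipped, B skipped.
Slots: [1:A] [2:G] [3:C]
Profit = 49 + 45 + 60 = 154

154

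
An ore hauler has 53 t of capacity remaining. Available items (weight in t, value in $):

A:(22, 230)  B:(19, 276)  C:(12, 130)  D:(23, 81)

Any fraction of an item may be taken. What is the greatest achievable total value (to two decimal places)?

Sort by value per unit weight and fill in that order.
Ratios (sorted): B 14.53, C 10.83, A 10.45, D 3.52
take B (19 @ 276); take C (12 @ 130); take A (22 @ 230). Capacity used 53/53.
Total value = 636.00

636.00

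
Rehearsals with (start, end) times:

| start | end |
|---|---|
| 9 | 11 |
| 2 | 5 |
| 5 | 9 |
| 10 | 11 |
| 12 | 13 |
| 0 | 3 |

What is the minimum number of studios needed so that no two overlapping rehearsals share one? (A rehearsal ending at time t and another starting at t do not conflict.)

2

The answer is the maximum number of intervals overlapping at any instant.
Events (time:±→running): 0:+→1 2:+→2 … peak 2.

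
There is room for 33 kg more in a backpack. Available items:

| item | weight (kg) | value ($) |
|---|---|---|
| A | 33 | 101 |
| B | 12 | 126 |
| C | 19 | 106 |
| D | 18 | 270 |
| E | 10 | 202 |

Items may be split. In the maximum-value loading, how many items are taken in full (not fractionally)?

2

Sort by value per unit weight and fill in that order.
Order: E (202/10=20.20) > D (270/18=15.00) > B (126/12=10.50) > C (106/19=5.58) > A (101/33=3.06)
Fill: take E (10 @ 202) → take D (18 @ 270) → take 5/12 of B → 52.50; 33/33 used.
2 item(s) taken whole; one partial (take 5/12 of B).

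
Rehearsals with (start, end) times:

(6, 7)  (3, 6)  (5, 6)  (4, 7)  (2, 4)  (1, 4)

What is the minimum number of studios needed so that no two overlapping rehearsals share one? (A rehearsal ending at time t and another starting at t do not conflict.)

3

Count concurrent intervals with a sweep; the peak is the room count.
starts: [1, 2, 3, 4, 5, 6]
ends:   [4, 4, 6, 6, 7, 7]
s1→1 s2→2 s3→3  — peak 3.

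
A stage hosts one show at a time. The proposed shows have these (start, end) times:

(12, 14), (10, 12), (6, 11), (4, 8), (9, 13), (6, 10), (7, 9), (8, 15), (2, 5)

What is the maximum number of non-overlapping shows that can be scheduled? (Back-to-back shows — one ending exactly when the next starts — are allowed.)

By end time: (2,5), (4,8), (7,9), (6,10), (6,11), (10,12), (9,13), (12,14), (8,15).
Pick (2,5); next start ≥ 5 → (7,9); next start ≥ 9 → (10,12); next start ≥ 12 → (12,14).
Selected 4 shows.

4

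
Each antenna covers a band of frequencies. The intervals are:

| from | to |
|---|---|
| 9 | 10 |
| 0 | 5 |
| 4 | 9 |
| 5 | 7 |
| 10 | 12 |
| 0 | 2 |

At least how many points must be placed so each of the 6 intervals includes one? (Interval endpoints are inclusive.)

Sort by right endpoint; whenever an interval is uncovered, place a point at its right end.
By right end: [0,2]  [0,5]  [5,7]  [4,9]  [9,10]  [10,12]
[0,2] uncovered → point at 2; [5,7] uncovered → point at 7; [9,10] uncovered → point at 10.
Points: 2, 7, 10 (3 total).

3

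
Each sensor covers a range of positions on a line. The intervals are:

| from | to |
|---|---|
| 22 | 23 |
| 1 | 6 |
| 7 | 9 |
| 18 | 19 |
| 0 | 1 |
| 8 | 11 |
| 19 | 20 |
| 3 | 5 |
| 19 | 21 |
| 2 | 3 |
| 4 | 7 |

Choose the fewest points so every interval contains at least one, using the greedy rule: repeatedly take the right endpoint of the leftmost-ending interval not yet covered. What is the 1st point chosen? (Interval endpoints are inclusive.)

1

Process intervals by earliest right end; each time one isn't hit yet, stab at its right endpoint.
By right end: [0,1]  [2,3]  [3,5]  [1,6]  [4,7]  [7,9]  [8,11]  [18,19]  [19,20]  [19,21]  [22,23]
[0,1] uncovered → point at 1; [2,3] uncovered → point at 3; [4,7] uncovered → point at 7; [8,11] uncovered → point at 11; [18,19] uncovered → point at 19; [22,23] uncovered → point at 23.
Points: 1, 3, 7, 11, 19, 23 (6 total).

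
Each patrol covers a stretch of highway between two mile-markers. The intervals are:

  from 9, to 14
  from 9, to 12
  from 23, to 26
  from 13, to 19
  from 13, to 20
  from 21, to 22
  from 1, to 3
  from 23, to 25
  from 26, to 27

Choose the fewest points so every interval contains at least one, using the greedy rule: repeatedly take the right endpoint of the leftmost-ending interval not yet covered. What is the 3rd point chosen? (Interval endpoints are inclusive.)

19

Sorted: [1,3] [9,12] [9,14] [13,19] [13,20] [21,22] [23,25] [23,26] [26,27]
{[1,3]} hit by 3; {[9,12],[9,14]} hit by 12; {[13,19],[13,20]} hit by 19; {[21,22]} hit by 22; {[23,25],[23,26]} hit by 25; {[26,27]} hit by 27.
Points: 3, 12, 19, 22, 25, 27 (6 total).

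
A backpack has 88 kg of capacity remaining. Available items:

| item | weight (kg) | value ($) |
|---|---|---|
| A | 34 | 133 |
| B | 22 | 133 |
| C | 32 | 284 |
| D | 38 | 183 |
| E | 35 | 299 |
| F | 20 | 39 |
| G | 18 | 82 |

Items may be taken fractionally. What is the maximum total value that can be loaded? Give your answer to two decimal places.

709.95

Greedy by value/weight ratio, highest first.
Order: C (284/32=8.88) > E (299/35=8.54) > B (133/22=6.05) > D (183/38=4.82) > G (82/18=4.56) > A (133/34=3.91) > F (39/20=1.95)
Fill: take C (32 @ 284) → take E (35 @ 299) → take 21/22 of B → 126.95; 88/88 used.
Total value = 709.95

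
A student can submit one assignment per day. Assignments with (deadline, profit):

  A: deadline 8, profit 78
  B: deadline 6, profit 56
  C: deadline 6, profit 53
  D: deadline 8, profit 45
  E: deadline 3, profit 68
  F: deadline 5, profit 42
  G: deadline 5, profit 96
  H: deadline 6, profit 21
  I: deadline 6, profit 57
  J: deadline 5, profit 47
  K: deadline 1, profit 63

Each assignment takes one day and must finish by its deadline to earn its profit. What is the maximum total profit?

Sort by profit descending; place each in the latest free slot ≤ its deadline.
Profit order: G=96 A=78 E=68 K=63 I=57 B=56 C=53 J=47 D=45 F=42 H=21
Assign: G→slot 5, A→slot 8, E→slot 3, K→slot 1, I→slot 6, B→slot 4, C→slot 2, J skipped, D→slot 7, F skipped, H skipped.
Slots: [1:K] [2:C] [3:E] [4:B] [5:G] [6:I] [7:D] [8:A]
Profit = 63 + 53 + 68 + 56 + 96 + 57 + 45 + 78 = 516

516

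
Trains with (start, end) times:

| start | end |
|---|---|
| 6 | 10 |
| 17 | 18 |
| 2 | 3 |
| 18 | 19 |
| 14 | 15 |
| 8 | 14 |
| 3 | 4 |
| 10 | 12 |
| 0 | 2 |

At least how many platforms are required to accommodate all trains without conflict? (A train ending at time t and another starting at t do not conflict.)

The answer is the maximum number of intervals overlapping at any instant.
starts: [0, 2, 3, 6, 8, 10, 14, 17, 18]
ends:   [2, 3, 4, 10, 12, 14, 15, 18, 19]
s0→1 e2→0 s2→1 e3→0 s3→1 e4→0 s6→1 s8→2  — peak 2.

2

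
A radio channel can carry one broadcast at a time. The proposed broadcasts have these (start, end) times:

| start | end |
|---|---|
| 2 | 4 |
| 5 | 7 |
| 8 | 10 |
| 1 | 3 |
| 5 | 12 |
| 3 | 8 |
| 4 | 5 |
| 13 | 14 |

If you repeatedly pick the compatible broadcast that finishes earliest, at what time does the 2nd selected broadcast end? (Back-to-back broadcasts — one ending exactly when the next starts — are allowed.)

5

Greedy by earliest finish: after sorting by end time, pick each interval compatible with the last pick.
Sorted by end: (1,3)  (2,4)  (4,5)  (5,7)  (3,8)  (8,10)  (5,12)  (13,14)
take (1,3); skip (2,4); take (4,5); take (5,7); take (8,10); take (13,14).
Selected: (1,3) (4,5) (5,7) (8,10) (13,14)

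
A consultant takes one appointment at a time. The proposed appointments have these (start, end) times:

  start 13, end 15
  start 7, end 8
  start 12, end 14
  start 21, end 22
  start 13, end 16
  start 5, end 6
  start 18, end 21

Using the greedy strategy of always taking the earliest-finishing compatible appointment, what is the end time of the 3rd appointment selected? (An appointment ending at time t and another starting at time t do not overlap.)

Order by finish time; keep every interval that doesn't clash with the previous kept one.
Sorted by end: (5,6)  (7,8)  (12,14)  (13,15)  (13,16)  (18,21)  (21,22)
take (5,6); take (7,8); take (12,14); skip (13,16); take (18,21); take (21,22).
Selected: (5,6) (7,8) (12,14) (18,21) (21,22)

14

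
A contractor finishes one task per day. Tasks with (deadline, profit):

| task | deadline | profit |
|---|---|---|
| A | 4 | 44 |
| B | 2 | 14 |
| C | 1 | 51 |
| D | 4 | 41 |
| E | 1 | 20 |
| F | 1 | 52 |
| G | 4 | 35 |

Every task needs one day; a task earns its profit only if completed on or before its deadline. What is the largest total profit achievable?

Sort by profit descending; place each in the latest free slot ≤ its deadline.
By profit: F(d1,52), C(d1,51), A(d4,44), D(d4,41), G(d4,35), E(d1,20), B(d2,14)
F→slot 1; C skipped; A→slot 4; D→slot 3; G→slot 2; E skipped; B skipped.
Profit = 52 + 35 + 41 + 44 = 172

172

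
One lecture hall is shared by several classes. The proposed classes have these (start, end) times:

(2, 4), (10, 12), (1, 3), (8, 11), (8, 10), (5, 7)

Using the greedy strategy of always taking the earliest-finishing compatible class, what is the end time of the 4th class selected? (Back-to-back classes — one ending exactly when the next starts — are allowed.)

Sorted by end: (1,3)  (2,4)  (5,7)  (8,10)  (8,11)  (10,12)
take (1,3); take (5,7); take (8,10); take (10,12).
Selected: (1,3) (5,7) (8,10) (10,12)

12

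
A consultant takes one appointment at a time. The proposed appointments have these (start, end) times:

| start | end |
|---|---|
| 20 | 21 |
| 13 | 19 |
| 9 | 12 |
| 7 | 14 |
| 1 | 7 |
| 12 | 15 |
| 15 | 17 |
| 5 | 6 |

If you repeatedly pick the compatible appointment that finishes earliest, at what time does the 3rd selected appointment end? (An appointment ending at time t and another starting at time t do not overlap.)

15

Sorted by end: (5,6)  (1,7)  (9,12)  (7,14)  (12,15)  (15,17)  (13,19)  (20,21)
take (5,6); take (9,12); take (12,15); take (15,17); skip (13,19); take (20,21).
Selected: (5,6) (9,12) (12,15) (15,17) (20,21)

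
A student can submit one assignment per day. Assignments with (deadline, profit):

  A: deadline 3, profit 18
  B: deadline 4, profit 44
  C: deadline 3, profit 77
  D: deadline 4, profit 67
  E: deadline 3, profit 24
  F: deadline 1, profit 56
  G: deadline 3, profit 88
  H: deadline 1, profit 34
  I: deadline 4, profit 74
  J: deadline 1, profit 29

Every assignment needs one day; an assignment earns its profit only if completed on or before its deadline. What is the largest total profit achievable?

306

Profit order: G=88 C=77 I=74 D=67 F=56 B=44 H=34 J=29 E=24 A=18
Assign: G→slot 3, C→slot 2, I→slot 4, D→slot 1, F skipped, B skipped, H skipped, J skipped, E skipped, A skipped.
Slots: [1:D] [2:C] [3:G] [4:I]
Profit = 67 + 77 + 88 + 74 = 306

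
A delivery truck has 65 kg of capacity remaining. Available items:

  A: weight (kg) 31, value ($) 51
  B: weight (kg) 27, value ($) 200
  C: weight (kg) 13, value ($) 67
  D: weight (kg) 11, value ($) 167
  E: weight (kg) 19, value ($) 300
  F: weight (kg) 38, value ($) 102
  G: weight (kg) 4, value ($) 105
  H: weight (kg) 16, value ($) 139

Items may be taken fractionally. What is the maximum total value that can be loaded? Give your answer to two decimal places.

Order: G (105/4=26.25) > E (300/19=15.79) > D (167/11=15.18) > H (139/16=8.69) > B (200/27=7.41) > C (67/13=5.15) > F (102/38=2.68) > A (51/31=1.65)
Fill: take G (4 @ 105) → take E (19 @ 300) → take D (11 @ 167) → take H (16 @ 139) → take 15/27 of B → 111.11; 65/65 used.
Total value = 822.11

822.11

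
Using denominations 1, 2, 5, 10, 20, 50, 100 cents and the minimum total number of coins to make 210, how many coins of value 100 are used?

2

Use the largest denomination that fits, subtract, and repeat.
210 − 2×100→10 − 1×10→0
Count of 100: 2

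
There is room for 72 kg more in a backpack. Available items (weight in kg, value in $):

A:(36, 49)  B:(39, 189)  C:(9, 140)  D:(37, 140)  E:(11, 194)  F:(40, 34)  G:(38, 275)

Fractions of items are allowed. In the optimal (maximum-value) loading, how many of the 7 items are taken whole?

Sort by value per unit weight and fill in that order.
Order: E (194/11=17.64) > C (140/9=15.56) > G (275/38=7.24) > B (189/39=4.85) > D (140/37=3.78) > A (49/36=1.36) > F (34/40=0.85)
Fill: take E (11 @ 194) → take C (9 @ 140) → take G (38 @ 275) → take 14/39 of B → 67.85; 72/72 used.
3 item(s) taken whole; one partial (take 14/39 of B).

3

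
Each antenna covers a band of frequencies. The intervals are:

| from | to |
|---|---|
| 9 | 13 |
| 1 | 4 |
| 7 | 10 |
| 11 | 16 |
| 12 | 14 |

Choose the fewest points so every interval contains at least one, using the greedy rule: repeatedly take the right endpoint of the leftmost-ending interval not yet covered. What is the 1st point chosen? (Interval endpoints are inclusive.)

4

By right end: [1,4]  [7,10]  [9,13]  [12,14]  [11,16]
[1,4] uncovered → point at 4; [7,10] uncovered → point at 10; [12,14] uncovered → point at 14.
Points: 4, 10, 14 (3 total).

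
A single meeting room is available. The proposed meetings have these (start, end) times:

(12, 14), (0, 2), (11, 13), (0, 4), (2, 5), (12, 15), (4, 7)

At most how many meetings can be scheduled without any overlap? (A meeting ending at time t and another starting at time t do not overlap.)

Sorted by end: (0,2)  (0,4)  (2,5)  (4,7)  (11,13)  (12,14)  (12,15)
take (0,2); take (2,5); skip (4,7); take (11,13); skip (12,14).
Selected 3 meetings.

3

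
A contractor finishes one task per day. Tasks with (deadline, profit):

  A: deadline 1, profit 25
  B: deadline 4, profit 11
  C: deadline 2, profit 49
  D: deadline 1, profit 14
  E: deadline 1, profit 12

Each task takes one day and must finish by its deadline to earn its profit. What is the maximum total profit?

85

Take jobs in profit order; each goes to the latest open slot no later than its deadline.
By profit: C(d2,49), A(d1,25), D(d1,14), E(d1,12), B(d4,11)
C→slot 2; A→slot 1; D skipped; E skipped; B→slot 4.
Profit = 25 + 49 + 11 = 85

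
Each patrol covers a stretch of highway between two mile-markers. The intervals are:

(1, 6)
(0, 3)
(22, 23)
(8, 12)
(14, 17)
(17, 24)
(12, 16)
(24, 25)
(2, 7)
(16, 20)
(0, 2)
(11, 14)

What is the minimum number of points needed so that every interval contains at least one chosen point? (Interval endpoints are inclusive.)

5

Sorted: [0,2] [0,3] [1,6] [2,7] [8,12] [11,14] [12,16] [14,17] [16,20] [22,23] [17,24] [24,25]
{[0,2],[0,3],[1,6],[2,7]} hit by 2; {[8,12],[11,14],[12,16]} hit by 12; {[14,17],[16,20]} hit by 17; {[22,23],[17,24]} hit by 23; {[24,25]} hit by 25.
Points: 2, 12, 17, 23, 25 (5 total).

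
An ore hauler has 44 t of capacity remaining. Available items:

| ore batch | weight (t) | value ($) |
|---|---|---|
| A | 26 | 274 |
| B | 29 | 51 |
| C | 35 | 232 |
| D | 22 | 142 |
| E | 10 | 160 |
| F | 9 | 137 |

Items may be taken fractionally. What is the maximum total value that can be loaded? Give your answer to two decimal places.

Order: E (160/10=16.00) > F (137/9=15.22) > A (274/26=10.54) > C (232/35=6.63) > D (142/22=6.45) > B (51/29=1.76)
Fill: take E (10 @ 160) → take F (9 @ 137) → take 25/26 of A → 263.46; 44/44 used.
Total value = 560.46

560.46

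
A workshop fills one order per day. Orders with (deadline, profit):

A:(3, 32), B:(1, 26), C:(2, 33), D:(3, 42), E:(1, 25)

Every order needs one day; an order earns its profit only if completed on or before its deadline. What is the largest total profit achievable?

107

Take jobs in profit order; each goes to the latest open slot no later than its deadline.
By profit: D(d3,42), C(d2,33), A(d3,32), B(d1,26), E(d1,25)
D→slot 3; C→slot 2; A→slot 1; B skipped; E skipped.
Profit = 32 + 33 + 42 = 107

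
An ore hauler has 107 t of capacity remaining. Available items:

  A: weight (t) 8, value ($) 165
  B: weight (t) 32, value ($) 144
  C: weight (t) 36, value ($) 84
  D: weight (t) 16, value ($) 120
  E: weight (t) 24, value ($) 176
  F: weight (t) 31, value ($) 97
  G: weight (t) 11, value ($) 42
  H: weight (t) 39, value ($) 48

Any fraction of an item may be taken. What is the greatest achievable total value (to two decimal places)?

697.06

Order: A (165/8=20.62) > D (120/16=7.50) > E (176/24=7.33) > B (144/32=4.50) > G (42/11=3.82) > F (97/31=3.13) > C (84/36=2.33) > H (48/39=1.23)
Fill: take A (8 @ 165) → take D (16 @ 120) → take E (24 @ 176) → take B (32 @ 144) → take G (11 @ 42) → take 16/31 of F → 50.06; 107/107 used.
Total value = 697.06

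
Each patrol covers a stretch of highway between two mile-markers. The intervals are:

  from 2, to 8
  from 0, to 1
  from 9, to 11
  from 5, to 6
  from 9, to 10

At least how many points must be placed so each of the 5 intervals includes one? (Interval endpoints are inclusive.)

By right end: [0,1]  [5,6]  [2,8]  [9,10]  [9,11]
[0,1] uncovered → point at 1; [5,6] uncovered → point at 6; [9,10] uncovered → point at 10.
Points: 1, 6, 10 (3 total).

3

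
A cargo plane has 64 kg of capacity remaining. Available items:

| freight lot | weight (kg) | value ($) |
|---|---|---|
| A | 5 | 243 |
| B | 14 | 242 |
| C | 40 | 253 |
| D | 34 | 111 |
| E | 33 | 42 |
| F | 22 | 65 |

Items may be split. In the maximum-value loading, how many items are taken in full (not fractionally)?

3

Sort by value per unit weight and fill in that order.
Ratios (sorted): A 48.60, B 17.29, C 6.33, D 3.26, F 2.95, E 1.27
take A (5 @ 243); take B (14 @ 242); take C (40 @ 253); take 5/34 of D → 16.32. Capacity used 64/64.
3 item(s) taken whole; one partial (take 5/34 of D).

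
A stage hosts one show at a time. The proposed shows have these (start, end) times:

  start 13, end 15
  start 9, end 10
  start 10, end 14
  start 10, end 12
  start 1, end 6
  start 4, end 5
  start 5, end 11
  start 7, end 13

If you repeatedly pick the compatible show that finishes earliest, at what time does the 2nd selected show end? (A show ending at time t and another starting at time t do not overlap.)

By end time: (4,5), (1,6), (9,10), (5,11), (10,12), (7,13), (10,14), (13,15).
Pick (4,5); next start ≥ 5 → (9,10); next start ≥ 10 → (10,12); next start ≥ 12 → (13,15).
Selected: (4,5) (9,10) (10,12) (13,15)

10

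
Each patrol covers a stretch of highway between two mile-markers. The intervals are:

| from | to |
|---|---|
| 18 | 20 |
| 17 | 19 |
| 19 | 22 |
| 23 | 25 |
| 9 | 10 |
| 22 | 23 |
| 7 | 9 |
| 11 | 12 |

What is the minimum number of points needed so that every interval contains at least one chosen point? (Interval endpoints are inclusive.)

Sort by right endpoint; whenever an interval is uncovered, place a point at its right end.
Sorted: [7,9] [9,10] [11,12] [17,19] [18,20] [19,22] [22,23] [23,25]
{[7,9],[9,10]} hit by 9; {[11,12]} hit by 12; {[17,19],[18,20],[19,22]} hit by 19; {[22,23],[23,25]} hit by 23.
Points: 9, 12, 19, 23 (4 total).

4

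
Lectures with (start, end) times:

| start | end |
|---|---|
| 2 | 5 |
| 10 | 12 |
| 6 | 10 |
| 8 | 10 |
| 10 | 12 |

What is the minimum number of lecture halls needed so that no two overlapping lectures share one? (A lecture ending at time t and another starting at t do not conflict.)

2

starts: [2, 6, 8, 10, 10]
ends:   [5, 10, 10, 12, 12]
s2→1 e5→0 s6→1 s8→2  — peak 2.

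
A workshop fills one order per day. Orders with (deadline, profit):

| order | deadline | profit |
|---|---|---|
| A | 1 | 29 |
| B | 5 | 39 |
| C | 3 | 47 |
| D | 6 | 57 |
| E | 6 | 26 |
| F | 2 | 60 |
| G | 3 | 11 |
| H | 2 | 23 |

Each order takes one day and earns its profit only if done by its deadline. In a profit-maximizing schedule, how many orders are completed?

6

Sort by profit descending; place each in the latest free slot ≤ its deadline.
By profit: F(d2,60), D(d6,57), C(d3,47), B(d5,39), A(d1,29), E(d6,26), H(d2,23), G(d3,11)
F→slot 2; D→slot 6; C→slot 3; B→slot 5; A→slot 1; E→slot 4; H skipped; G skipped.
6 of 8 scheduled.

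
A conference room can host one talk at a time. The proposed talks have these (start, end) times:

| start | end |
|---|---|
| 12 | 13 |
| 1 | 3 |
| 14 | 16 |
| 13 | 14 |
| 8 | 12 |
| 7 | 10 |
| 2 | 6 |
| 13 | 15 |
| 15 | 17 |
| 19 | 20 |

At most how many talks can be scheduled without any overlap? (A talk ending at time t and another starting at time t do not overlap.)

Order by finish time; keep every interval that doesn't clash with the previous kept one.
Sorted by end: (1,3)  (2,6)  (7,10)  (8,12)  (12,13)  (13,14)  (13,15)  (14,16)  (15,17)  (19,20)
take (1,3); skip (2,6); take (7,10); take (12,13); take (13,14); take (14,16); take (19,20).
Selected 6 talks.

6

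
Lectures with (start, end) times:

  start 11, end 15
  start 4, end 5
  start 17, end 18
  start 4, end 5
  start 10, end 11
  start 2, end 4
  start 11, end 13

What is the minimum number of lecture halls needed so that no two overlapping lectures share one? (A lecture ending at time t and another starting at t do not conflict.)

2

Events (time:±→running): 2:+→1 4:-→0 4:+→1 4:+→2 … peak 2.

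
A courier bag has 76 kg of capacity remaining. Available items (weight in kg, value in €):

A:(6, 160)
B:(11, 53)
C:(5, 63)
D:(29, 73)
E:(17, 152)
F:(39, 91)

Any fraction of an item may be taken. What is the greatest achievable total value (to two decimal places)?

519.67

Sort by value per unit weight and fill in that order.
Order: A (160/6=26.67) > C (63/5=12.60) > E (152/17=8.94) > B (53/11=4.82) > D (73/29=2.52) > F (91/39=2.33)
Fill: take A (6 @ 160) → take C (5 @ 63) → take E (17 @ 152) → take B (11 @ 53) → take D (29 @ 73) → take 8/39 of F → 18.67; 76/76 used.
Total value = 519.67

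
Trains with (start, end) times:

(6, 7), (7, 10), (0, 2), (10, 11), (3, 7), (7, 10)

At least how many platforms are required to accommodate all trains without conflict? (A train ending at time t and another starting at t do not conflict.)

The answer is the maximum number of intervals overlapping at any instant.
starts: [0, 3, 6, 7, 7, 10]
ends:   [2, 7, 7, 10, 10, 11]
s0→1 e2→0 s3→1 s6→2  — peak 2.

2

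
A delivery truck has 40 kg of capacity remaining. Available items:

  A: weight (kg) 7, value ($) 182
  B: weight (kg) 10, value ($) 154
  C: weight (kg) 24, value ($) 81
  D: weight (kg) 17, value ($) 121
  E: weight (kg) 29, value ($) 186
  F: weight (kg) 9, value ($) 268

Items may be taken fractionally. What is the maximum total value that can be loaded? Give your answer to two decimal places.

Greedy by value/weight ratio, highest first.
Ratios (sorted): F 29.78, A 26.00, B 15.40, D 7.12, E 6.41, C 3.38
take F (9 @ 268); take A (7 @ 182); take B (10 @ 154); take 14/17 of D → 99.65. Capacity used 40/40.
Total value = 703.65

703.65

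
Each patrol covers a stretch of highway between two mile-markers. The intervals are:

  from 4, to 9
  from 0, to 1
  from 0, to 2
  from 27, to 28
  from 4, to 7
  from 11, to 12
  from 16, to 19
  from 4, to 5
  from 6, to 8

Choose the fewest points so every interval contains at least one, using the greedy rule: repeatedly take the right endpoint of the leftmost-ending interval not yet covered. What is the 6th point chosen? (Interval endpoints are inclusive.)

Sorted: [0,1] [0,2] [4,5] [4,7] [6,8] [4,9] [11,12] [16,19] [27,28]
{[0,1],[0,2]} hit by 1; {[4,5],[4,7]} hit by 5; {[6,8],[4,9]} hit by 8; {[11,12]} hit by 12; {[16,19]} hit by 19; {[27,28]} hit by 28.
Points: 1, 5, 8, 12, 19, 28 (6 total).

28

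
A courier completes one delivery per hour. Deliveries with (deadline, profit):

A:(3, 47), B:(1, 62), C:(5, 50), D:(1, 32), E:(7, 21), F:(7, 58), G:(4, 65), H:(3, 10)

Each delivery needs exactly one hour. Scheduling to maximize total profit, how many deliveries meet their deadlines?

7

Profit order: G=65 B=62 F=58 C=50 A=47 D=32 E=21 H=10
Assign: G→slot 4, B→slot 1, F→slot 7, C→slot 5, A→slot 3, D skipped, E→slot 6, H→slot 2.
Slots: [1:B] [2:H] [3:A] [4:G] [5:C] [6:E] [7:F]
7 of 8 scheduled.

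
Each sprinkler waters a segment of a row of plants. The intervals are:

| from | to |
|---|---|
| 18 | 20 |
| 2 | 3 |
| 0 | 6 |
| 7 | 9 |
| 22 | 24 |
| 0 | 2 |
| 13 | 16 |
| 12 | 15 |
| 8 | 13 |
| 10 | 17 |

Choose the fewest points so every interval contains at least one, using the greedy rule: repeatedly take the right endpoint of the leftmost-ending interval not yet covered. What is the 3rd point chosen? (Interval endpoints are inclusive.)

15

By right end: [0,2]  [2,3]  [0,6]  [7,9]  [8,13]  [12,15]  [13,16]  [10,17]  [18,20]  [22,24]
[0,2] uncovered → point at 2; [7,9] uncovered → point at 9; [12,15] uncovered → point at 15; [18,20] uncovered → point at 20; [22,24] uncovered → point at 24.
Points: 2, 9, 15, 20, 24 (5 total).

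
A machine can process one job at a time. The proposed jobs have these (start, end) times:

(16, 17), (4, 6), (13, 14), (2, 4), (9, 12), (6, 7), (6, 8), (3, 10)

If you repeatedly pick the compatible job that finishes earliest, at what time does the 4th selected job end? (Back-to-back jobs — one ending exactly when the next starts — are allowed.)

Sorted by end: (2,4)  (4,6)  (6,7)  (6,8)  (3,10)  (9,12)  (13,14)  (16,17)
take (2,4); take (4,6); take (6,7); skip (6,8); take (9,12); take (13,14); take (16,17).
Selected: (2,4) (4,6) (6,7) (9,12) (13,14) (16,17)

12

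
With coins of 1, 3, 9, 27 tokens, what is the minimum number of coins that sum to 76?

6

76 − 2×27→22 − 2×9→4 − 1×3→1 − 1×1→0
Total coins = 2 + 2 + 1 + 1 = 6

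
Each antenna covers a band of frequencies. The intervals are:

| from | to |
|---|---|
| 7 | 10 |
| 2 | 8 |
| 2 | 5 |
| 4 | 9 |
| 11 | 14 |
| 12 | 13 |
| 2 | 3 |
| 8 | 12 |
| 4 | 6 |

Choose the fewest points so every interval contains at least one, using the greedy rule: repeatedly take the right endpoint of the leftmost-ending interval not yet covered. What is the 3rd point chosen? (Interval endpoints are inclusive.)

Sorted: [2,3] [2,5] [4,6] [2,8] [4,9] [7,10] [8,12] [12,13] [11,14]
{[2,3],[2,5]} hit by 3; {[4,6],[2,8],[4,9]} hit by 6; {[7,10],[8,12]} hit by 10; {[12,13],[11,14]} hit by 13.
Points: 3, 6, 10, 13 (4 total).

10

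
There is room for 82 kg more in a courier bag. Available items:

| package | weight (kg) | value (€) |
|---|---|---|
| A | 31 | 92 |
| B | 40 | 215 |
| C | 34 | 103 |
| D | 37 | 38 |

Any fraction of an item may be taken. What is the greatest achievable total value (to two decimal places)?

341.74

Greedy by value/weight ratio, highest first.
Ratios (sorted): B 5.38, C 3.03, A 2.97, D 1.03
take B (40 @ 215); take C (34 @ 103); take 8/31 of A → 23.74. Capacity used 82/82.
Total value = 341.74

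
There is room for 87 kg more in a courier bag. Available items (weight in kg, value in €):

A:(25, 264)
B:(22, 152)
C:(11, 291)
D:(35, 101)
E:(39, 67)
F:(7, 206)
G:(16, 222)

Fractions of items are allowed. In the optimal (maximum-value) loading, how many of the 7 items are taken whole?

5

Order: F (206/7=29.43) > C (291/11=26.45) > G (222/16=13.88) > A (264/25=10.56) > B (152/22=6.91) > D (101/35=2.89) > E (67/39=1.72)
Fill: take F (7 @ 206) → take C (11 @ 291) → take G (16 @ 222) → take A (25 @ 264) → take B (22 @ 152) → take 6/35 of D → 17.31; 87/87 used.
5 item(s) taken whole; one partial (take 6/35 of D).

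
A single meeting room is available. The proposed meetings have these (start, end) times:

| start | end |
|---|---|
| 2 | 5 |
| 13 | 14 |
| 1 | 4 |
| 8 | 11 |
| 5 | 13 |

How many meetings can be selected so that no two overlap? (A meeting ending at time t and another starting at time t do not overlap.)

3

Sort by end time and greedily take each interval whose start is ≥ the last chosen end.
By end time: (1,4), (2,5), (8,11), (5,13), (13,14).
Pick (1,4); next start ≥ 4 → (8,11); next start ≥ 11 → (13,14).
Selected 3 meetings.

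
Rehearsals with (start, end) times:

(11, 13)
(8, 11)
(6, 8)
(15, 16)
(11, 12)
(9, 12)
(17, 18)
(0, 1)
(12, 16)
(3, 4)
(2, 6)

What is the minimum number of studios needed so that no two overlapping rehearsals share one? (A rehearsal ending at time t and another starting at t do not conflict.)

Events (time:±→running): 0:+→1 1:-→0 2:+→1 3:+→2 4:-→1 6:-→0 6:+→1 8:-→0 8:+→1 9:+→2 11:-→1 11:+→2 11:+→3 … peak 3.

3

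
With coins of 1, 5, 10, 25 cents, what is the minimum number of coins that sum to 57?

Use the largest denomination that fits, subtract, and repeat.
57 − 2×25→7 − 1×5→2 − 2×1→0
Total coins = 2 + 1 + 2 = 5

5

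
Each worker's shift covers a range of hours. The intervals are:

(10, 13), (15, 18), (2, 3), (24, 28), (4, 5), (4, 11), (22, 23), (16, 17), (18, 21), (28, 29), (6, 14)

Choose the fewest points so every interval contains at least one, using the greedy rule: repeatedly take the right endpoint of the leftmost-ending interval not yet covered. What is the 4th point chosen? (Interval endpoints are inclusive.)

Sort by right endpoint; whenever an interval is uncovered, place a point at its right end.
By right end: [2,3]  [4,5]  [4,11]  [10,13]  [6,14]  [16,17]  [15,18]  [18,21]  [22,23]  [24,28]  [28,29]
[2,3] uncovered → point at 3; [4,5] uncovered → point at 5; [10,13] uncovered → point at 13; [16,17] uncovered → point at 17; [18,21] uncovered → point at 21; [22,23] uncovered → point at 23; [24,28] uncovered → point at 28.
Points: 3, 5, 13, 17, 21, 23, 28 (7 total).

17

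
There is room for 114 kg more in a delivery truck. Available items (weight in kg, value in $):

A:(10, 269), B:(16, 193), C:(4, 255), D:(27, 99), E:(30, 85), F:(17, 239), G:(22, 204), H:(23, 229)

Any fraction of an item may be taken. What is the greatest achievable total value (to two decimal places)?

1469.67

Ratios (sorted): C 63.75, A 26.90, F 14.06, B 12.06, H 9.96, G 9.27, D 3.67, E 2.83
take C (4 @ 255); take A (10 @ 269); take F (17 @ 239); take B (16 @ 193); take H (23 @ 229); take G (22 @ 204); take 22/27 of D → 80.67. Capacity used 114/114.
Total value = 1469.67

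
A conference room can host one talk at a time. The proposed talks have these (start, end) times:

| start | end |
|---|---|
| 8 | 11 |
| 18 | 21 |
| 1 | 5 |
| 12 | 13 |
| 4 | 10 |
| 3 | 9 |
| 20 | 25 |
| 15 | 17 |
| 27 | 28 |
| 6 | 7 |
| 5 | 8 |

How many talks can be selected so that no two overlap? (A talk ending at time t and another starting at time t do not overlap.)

7

Sorted by end: (1,5)  (6,7)  (5,8)  (3,9)  (4,10)  (8,11)  (12,13)  (15,17)  (18,21)  (20,25)  (27,28)
take (1,5); take (6,7); take (8,11); take (12,13); take (15,17); take (18,21); take (27,28).
Selected 7 talks.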